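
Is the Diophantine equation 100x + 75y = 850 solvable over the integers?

gcd(100, 75) = 25  (100 = 1*75 + 25, 75 = 3*25).
25 divides 850, so integer solutions exist.

yes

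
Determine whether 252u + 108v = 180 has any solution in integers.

gcd(252, 108) = 36  (252 = 2×108 + 36, 108 = 3×36).
36 divides 180, so integer solutions exist.

yes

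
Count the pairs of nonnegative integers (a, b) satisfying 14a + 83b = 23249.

20

gcd(83, 14):
  83 = 5*14 + 13
  14 = 1*13 + 1
  13 = 13*1
so gcd(83, 14) = 1.
Back-substitute for Bézout coefficients:
  1 = 14 - 1*13
  ... = 14*(6) + 83*(-1)
Scale by 23249: one solution is (139494, -23249). Reduce a mod 83: (54, 271).
General: a = 54 + 83t, b = 271 - 14t.
a ≥ 0 ⇒ t ≥ 0; b ≥ 0 ⇒ t ≤ 19. So t ∈ [0, 19]: 20 solutions.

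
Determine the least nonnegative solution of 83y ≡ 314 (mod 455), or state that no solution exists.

393

gcd(455, 83) = 1  (455 = 5*83 + 40, 83 = 2*40 + 3, 40 = 13*3 + 1, 3 = 3*1).
1 divides 314, so solutions exist.
Back-substituting, 83*(-148) + 455*(27) = 1.
So 83*(-148) ≡ 1 (mod 455); multiply by 314: y ≡ -46472 (mod 455).
Smallest nonnegative: y = -46472 mod 455 = 393.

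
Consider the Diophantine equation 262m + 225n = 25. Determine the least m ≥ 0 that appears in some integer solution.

25

gcd(262, 225):
  262 = 1·225 + 37
  225 = 6·37 + 3
  37 = 12·3 + 1
  3 = 3·1
so gcd(262, 225) = 1.
1 divides 25, so solutions exist.
Back-substitute for Bézout coefficients:
  1 = 37 - 12·3
  ... = 262·(73) + 225·(-85)
Scale by 25/1 = 25: (m₀, n₀) = (1825, -2125).
General solution: m = 1825 + 225t, n = -2125 - 262t for integer t.
m ≥ 0: smallest is 1825 mod 225 = 25 (at t = -8), with n = -29.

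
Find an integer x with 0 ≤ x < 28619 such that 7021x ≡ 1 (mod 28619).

gcd(28619, 7021) = 1  (28619 = 4·7021 + 535, 7021 = 13·535 + 66, 535 = 8·66 + 7, 66 = 9·7 + 3, 7 = 2·3 + 1, 3 = 3·1).
Back-substituting, 7021·(-8238) + 28619·(2021) = 1.
So 7021·-8238 ≡ 1 (mod 28619), and -8238 mod 28619 = 20381.

20381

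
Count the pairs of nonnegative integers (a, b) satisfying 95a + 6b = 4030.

gcd(95, 6):
  95 = 15×6 + 5
  6 = 1×5 + 1
  5 = 5×1
so gcd(95, 6) = 1.
Back-substitute for Bézout coefficients:
  1 = 6 - 1×5
  ... = 95×(-1) + 6×(16)
Scale by 4030: one solution is (-4030, 64480). Reduce a mod 6: (2, 640).
General: a = 2 + 6t, b = 640 - 95t.
a ≥ 0 ⇒ t ≥ 0; b ≥ 0 ⇒ t ≤ 6. So t ∈ [0, 6]: 7 solutions.

7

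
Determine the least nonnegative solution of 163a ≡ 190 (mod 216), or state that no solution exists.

gcd(216, 163):
  216 = 1*163 + 53
  163 = 3*53 + 4
  53 = 13*4 + 1
  4 = 4*1
so gcd(216, 163) = 1.
1 divides 190, so solutions exist.
Back-substitute for Bézout coefficients:
  1 = 53 - 13*4
  ... = 163*(-53) + 216*(40)
So 163*(-53) ≡ 1 (mod 216); multiply by 190: a ≡ -10070 (mod 216).
Smallest nonnegative: a = -10070 mod 216 = 82.

82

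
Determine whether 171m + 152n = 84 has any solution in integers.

no

gcd(171, 152) = 19.
19 does not divide 84 (remainder 8), so no integer solutions.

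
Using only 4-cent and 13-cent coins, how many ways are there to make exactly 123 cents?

2

Need nonnegative integers with 4j + 13k = 123.
gcd(4, 13) = 1, and 4·(-3) + 13·(1) = 1.
So (j₀, k₀) = (-369, 123); general j = -369 + 13t, k = 123 - 4t.
j ≥ 0 ⇒ t ≥ 29; k ≥ 0 ⇒ t ≤ 30. That's 2 values of t.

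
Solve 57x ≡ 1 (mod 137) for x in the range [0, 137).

125

gcd(137, 57) = 1.
By Bézout, 57*(-12) + 137*(5) = 1.
So 57*-12 ≡ 1 (mod 137), and -12 mod 137 = 125.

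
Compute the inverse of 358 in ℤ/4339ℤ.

4036

gcd(4339, 358) = 1.
By Bézout, 358·(-303) + 4339·(25) = 1.
So 358·-303 ≡ 1 (mod 4339), and -303 mod 4339 = 4036.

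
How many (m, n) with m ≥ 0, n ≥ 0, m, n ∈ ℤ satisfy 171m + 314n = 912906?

gcd(314, 171) = 1.
By Bézout, 171*(101) + 314*(-55) = 1.
One solution: (232, 2781).
General: m = 232 + 314t, n = 2781 - 171t.
m ≥ 0 ⇒ t ≥ 0; n ≥ 0 ⇒ t ≤ 16. So t ∈ [0, 16]: 17 solutions.

17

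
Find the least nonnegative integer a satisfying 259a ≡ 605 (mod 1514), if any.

gcd(1514, 259) = 1.
1 divides 605, so solutions exist.
By Bézout, 259·(-719) + 1514·(123) = 1.
So 259·(-719) ≡ 1 (mod 1514); multiply by 605: a ≡ -434995 (mod 1514).
Smallest nonnegative: a = -434995 mod 1514 = 1037.

1037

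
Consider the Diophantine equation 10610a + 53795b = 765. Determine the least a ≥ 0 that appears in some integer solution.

8371

gcd(53795, 10610):
  53795 = 5*10610 + 745
  10610 = 14*745 + 180
  745 = 4*180 + 25
  180 = 7*25 + 5
  25 = 5*5
so gcd(53795, 10610) = 5.
5 divides 765, so solutions exist.
Back-substitute for Bézout coefficients:
  5 = 180 - 7*25
  ... = 10610*(2094) + 53795*(-413)
Scale by 765/5 = 153: (a₀, b₀) = (320382, -63189).
General solution: a = 320382 + 10759t, b = -63189 - 2122t for integer t.
a ≥ 0: smallest is 320382 mod 10759 = 8371 (at t = -29), with b = -1651.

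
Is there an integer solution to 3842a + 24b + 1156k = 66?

gcd(3842, 24) = 2  (3842 = 160×24 + 2, 24 = 12×2).
gcd(2, 1156) = 2.
2 divides 66, so integer solutions exist.

yes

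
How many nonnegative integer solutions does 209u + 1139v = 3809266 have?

gcd(1139, 209) = 1.
By Bézout, 209×(109) + 1139×(-20) = 1.
One solution: (73, 3331).
General: u = 73 + 1139t, v = 3331 - 209t.
u ≥ 0 ⇒ t ≥ 0; v ≥ 0 ⇒ t ≤ 15. So t ∈ [0, 15]: 16 solutions.

16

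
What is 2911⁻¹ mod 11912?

gcd(11912, 2911) = 1.
By Bézout, 2911*(-1289) + 11912*(315) = 1.
So 2911*-1289 ≡ 1 (mod 11912), and -1289 mod 11912 = 10623.

10623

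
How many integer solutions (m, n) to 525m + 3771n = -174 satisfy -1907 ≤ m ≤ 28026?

24

gcd(3771, 525):
  3771 = 7*525 + 96
  525 = 5*96 + 45
  96 = 2*45 + 6
  45 = 7*6 + 3
  6 = 2*3
so gcd(3771, 525) = 3.
Back-substitute for Bézout coefficients:
  3 = 45 - 7*6
  ... = 525*(589) + 3771*(-82)
Scale by -58: particular solution (-34162, 4756); reduce m mod 1257: (1034, -144).
General solution: m = 1034 + 1257t, n = -144 - 175t for integer t.
-1907 ≤ 1034 + 1257t ≤ 28026 gives t ∈ [-2, 21], which is 24 values.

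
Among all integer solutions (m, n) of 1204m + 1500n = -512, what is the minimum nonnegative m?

22

gcd(1500, 1204):
  1500 = 1*1204 + 296
  1204 = 4*296 + 20
  296 = 14*20 + 16
  20 = 1*16 + 4
  16 = 4*4
so gcd(1500, 1204) = 4.
4 divides -512, so solutions exist.
Back-substitute for Bézout coefficients:
  4 = 20 - 1*16
  ... = 1204*(76) + 1500*(-61)
Scale by -512/4 = -128: (m₀, n₀) = (-9728, 7808).
General solution: m = -9728 + 375t, n = 7808 - 301t for integer t.
m ≥ 0: smallest is -9728 mod 375 = 22 (at t = 26), with n = -18.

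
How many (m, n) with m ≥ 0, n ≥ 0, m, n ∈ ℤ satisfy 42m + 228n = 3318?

gcd(228, 42) = 6  (228 = 5*42 + 18, 42 = 2*18 + 6, 18 = 3*6).
Back-substituting, 42*(11) + 228*(-2) = 6.
Scale by 553: one solution is (6083, -1106). Reduce m mod 38: (3, 14).
General: m = 3 + 38t, n = 14 - 7t.
m ≥ 0 ⇒ t ≥ 0; n ≥ 0 ⇒ t ≤ 2. So t ∈ [0, 2]: 3 solutions.

3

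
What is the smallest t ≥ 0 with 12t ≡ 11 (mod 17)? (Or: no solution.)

8

gcd(17, 12) = 1  (17 = 1*12 + 5, 12 = 2*5 + 2, 5 = 2*2 + 1, 2 = 2*1).
1 divides 11, so solutions exist.
Back-substituting, 12*(-7) + 17*(5) = 1.
So 12*(-7) ≡ 1 (mod 17); multiply by 11: t ≡ -77 (mod 17).
Smallest nonnegative: t = -77 mod 17 = 8.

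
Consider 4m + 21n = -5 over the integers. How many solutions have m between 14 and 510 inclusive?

24

gcd(21, 4):
  21 = 5·4 + 1
  4 = 4·1
so gcd(21, 4) = 1.
Back-substitute for Bézout coefficients:
  1 = 21 - 5·4
  ... = 4·(-5) + 21·(1)
Scale by -5: particular solution (25, -5); reduce m mod 21: (4, -1).
General solution: m = 4 + 21t, n = -1 - 4t for integer t.
14 ≤ 4 + 21t ≤ 510 gives t ∈ [1, 24], which is 24 values.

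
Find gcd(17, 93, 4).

gcd(93, 17) = 1.
gcd(1, 4) = 1.

1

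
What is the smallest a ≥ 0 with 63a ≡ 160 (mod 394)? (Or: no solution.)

gcd(394, 63) = 1.
1 divides 160, so solutions exist.
By Bézout, 63×(-25) + 394×(4) = 1.
So 63×(-25) ≡ 1 (mod 394); multiply by 160: a ≡ -4000 (mod 394).
Smallest nonnegative: a = -4000 mod 394 = 334.

334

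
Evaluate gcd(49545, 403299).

27

gcd(403299, 49545):
  403299 = 8·49545 + 6939
  49545 = 7·6939 + 972
  6939 = 7·972 + 135
  972 = 7·135 + 27
  135 = 5·27
so gcd(403299, 49545) = 27.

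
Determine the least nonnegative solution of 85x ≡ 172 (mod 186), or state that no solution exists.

118

gcd(186, 85) = 1  (186 = 2*85 + 16, 85 = 5*16 + 5, 16 = 3*5 + 1, 5 = 5*1).
1 divides 172, so solutions exist.
Back-substituting, 85*(-35) + 186*(16) = 1.
So 85*(-35) ≡ 1 (mod 186); multiply by 172: x ≡ -6020 (mod 186).
Smallest nonnegative: x = -6020 mod 186 = 118.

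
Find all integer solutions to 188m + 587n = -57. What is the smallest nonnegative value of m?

84

gcd(587, 188) = 1  (587 = 3×188 + 23, 188 = 8×23 + 4, 23 = 5×4 + 3, 4 = 1×3 + 1, 3 = 3×1).
1 divides -57, so solutions exist.
Back-substituting, 188×(153) + 587×(-49) = 1.
Scale by -57/1 = -57: (m₀, n₀) = (-8721, 2793).
General solution: m = -8721 + 587t, n = 2793 - 188t for integer t.
m ≥ 0: smallest is -8721 mod 587 = 84 (at t = 15), with n = -27.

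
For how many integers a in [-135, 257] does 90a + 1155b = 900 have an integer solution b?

gcd(1155, 90) = 15  (1155 = 12·90 + 75, 90 = 1·75 + 15, 75 = 5·15).
Back-substituting, 90·(13) + 1155·(-1) = 15.
Scale by 60: particular solution (780, -60); reduce a mod 77: (10, 0).
General solution: a = 10 + 77t, b = 0 - 6t for integer t.
-135 ≤ 10 + 77t ≤ 257 gives t ∈ [-1, 3], which is 5 values.

5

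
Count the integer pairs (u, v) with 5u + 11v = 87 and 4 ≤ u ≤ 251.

gcd(11, 5) = 1.
By Bézout, 5·(-2) + 11·(1) = 1.
Particular solution: (2, 7).
General solution: u = 2 + 11t, v = 7 - 5t for integer t.
4 ≤ 2 + 11t ≤ 251 gives t ∈ [1, 22], which is 22 values.

22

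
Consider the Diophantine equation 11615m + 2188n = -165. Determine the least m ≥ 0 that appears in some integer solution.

gcd(11615, 2188) = 1  (11615 = 5×2188 + 675, 2188 = 3×675 + 163, 675 = 4×163 + 23, 163 = 7×23 + 2, 23 = 11×2 + 1, 2 = 2×1).
1 divides -165, so solutions exist.
Back-substituting, 11615×(1047) + 2188×(-5558) = 1.
Scale by -165/1 = -165: (m₀, n₀) = (-172755, 917070).
General solution: m = -172755 + 2188t, n = 917070 - 11615t for integer t.
m ≥ 0: smallest is -172755 mod 2188 = 97 (at t = 79), with n = -515.

97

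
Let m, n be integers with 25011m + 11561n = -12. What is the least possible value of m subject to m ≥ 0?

gcd(25011, 11561):
  25011 = 2*11561 + 1889
  11561 = 6*1889 + 227
  1889 = 8*227 + 73
  227 = 3*73 + 8
  73 = 9*8 + 1
  8 = 8*1
so gcd(25011, 11561) = 1.
1 divides -12, so solutions exist.
Back-substitute for Bézout coefficients:
  1 = 73 - 9*8
  ... = 25011*(1426) + 11561*(-3085)
Scale by -12/1 = -12: (m₀, n₀) = (-17112, 37020).
General solution: m = -17112 + 11561t, n = 37020 - 25011t for integer t.
m ≥ 0: smallest is -17112 mod 11561 = 6010 (at t = 2), with n = -13002.

6010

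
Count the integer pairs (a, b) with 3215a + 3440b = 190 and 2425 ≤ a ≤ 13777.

gcd(3440, 3215) = 5  (3440 = 1×3215 + 225, 3215 = 14×225 + 65, 225 = 3×65 + 30, 65 = 2×30 + 5, 30 = 6×5).
Back-substituting, 3215×(107) + 3440×(-100) = 5.
Scale by 38: particular solution (4066, -3800); reduce a mod 688: (626, -585).
General solution: a = 626 + 688t, b = -585 - 643t for integer t.
2425 ≤ 626 + 688t ≤ 13777 gives t ∈ [3, 19], which is 17 values.

17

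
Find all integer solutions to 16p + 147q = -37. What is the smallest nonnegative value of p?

gcd(147, 16) = 1  (147 = 9·16 + 3, 16 = 5·3 + 1, 3 = 3·1).
1 divides -37, so solutions exist.
Back-substituting, 16·(46) + 147·(-5) = 1.
Scale by -37/1 = -37: (p₀, q₀) = (-1702, 185).
General solution: p = -1702 + 147t, q = 185 - 16t for integer t.
p ≥ 0: smallest is -1702 mod 147 = 62 (at t = 12), with q = -7.

62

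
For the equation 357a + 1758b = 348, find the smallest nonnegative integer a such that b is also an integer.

390

gcd(1758, 357) = 3  (1758 = 4*357 + 330, 357 = 1*330 + 27, 330 = 12*27 + 6, 27 = 4*6 + 3, 6 = 2*3).
3 divides 348, so solutions exist.
Back-substituting, 357*(261) + 1758*(-53) = 3.
Scale by 348/3 = 116: (a₀, b₀) = (30276, -6148).
General solution: a = 30276 + 586t, b = -6148 - 119t for integer t.
a ≥ 0: smallest is 30276 mod 586 = 390 (at t = -51), with b = -79.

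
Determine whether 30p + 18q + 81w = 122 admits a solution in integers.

gcd(30, 18) = 6.
gcd(6, 81) = 3.
3 does not divide 122 (remainder 2), so no integer solutions.

no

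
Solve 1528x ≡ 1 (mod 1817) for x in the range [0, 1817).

gcd(1817, 1528) = 1.
By Bézout, 1528×(-591) + 1817×(497) = 1.
So 1528×-591 ≡ 1 (mod 1817), and -591 mod 1817 = 1226.

1226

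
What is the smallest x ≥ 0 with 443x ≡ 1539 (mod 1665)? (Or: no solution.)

1458

gcd(1665, 443) = 1  (1665 = 3×443 + 336, 443 = 1×336 + 107, 336 = 3×107 + 15, 107 = 7×15 + 2, 15 = 7×2 + 1, 2 = 2×1).
1 divides 1539, so solutions exist.
Back-substituting, 443×(-778) + 1665×(207) = 1.
So 443×(-778) ≡ 1 (mod 1665); multiply by 1539: x ≡ -1197342 (mod 1665).
Smallest nonnegative: x = -1197342 mod 1665 = 1458.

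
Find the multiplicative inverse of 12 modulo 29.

17

gcd(29, 12) = 1  (29 = 2×12 + 5, 12 = 2×5 + 2, 5 = 2×2 + 1, 2 = 2×1).
Back-substituting, 12×(-12) + 29×(5) = 1.
So 12×-12 ≡ 1 (mod 29), and -12 mod 29 = 17.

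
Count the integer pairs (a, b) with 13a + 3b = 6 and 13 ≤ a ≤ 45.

11

gcd(13, 3) = 1  (13 = 4·3 + 1, 3 = 3·1).
Back-substituting, 13·(1) + 3·(-4) = 1.
Scale by 6: particular solution (6, -24); reduce a mod 3: (0, 2).
General solution: a = 0 + 3t, b = 2 - 13t for integer t.
13 ≤ 0 + 3t ≤ 45 gives t ∈ [5, 15], which is 11 values.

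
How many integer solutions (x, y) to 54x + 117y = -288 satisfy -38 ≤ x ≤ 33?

5

gcd(117, 54) = 9.
By Bézout, 54*(-2) + 117*(1) = 9.
Particular solution: (12, -8).
General solution: x = 12 + 13t, y = -8 - 6t for integer t.
-38 ≤ 12 + 13t ≤ 33 gives t ∈ [-3, 1], which is 5 values.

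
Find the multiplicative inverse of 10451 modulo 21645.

gcd(21645, 10451) = 1  (21645 = 2*10451 + 743, 10451 = 14*743 + 49, 743 = 15*49 + 8, 49 = 6*8 + 1, 8 = 8*1).
Back-substituting, 10451*(2651) + 21645*(-1280) = 1.
So 10451*2651 ≡ 1 (mod 21645), and 2651 mod 21645 = 2651.

2651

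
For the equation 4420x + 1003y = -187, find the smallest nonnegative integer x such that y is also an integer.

2

gcd(4420, 1003) = 17  (4420 = 4·1003 + 408, 1003 = 2·408 + 187, 408 = 2·187 + 34, 187 = 5·34 + 17, 34 = 2·17).
17 divides -187, so solutions exist.
Back-substituting, 4420·(-27) + 1003·(119) = 17.
Scale by -187/17 = -11: (x₀, y₀) = (297, -1309).
General solution: x = 297 + 59t, y = -1309 - 260t for integer t.
x ≥ 0: smallest is 297 mod 59 = 2 (at t = -5), with y = -9.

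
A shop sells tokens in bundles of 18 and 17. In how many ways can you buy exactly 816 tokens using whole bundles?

3

Need nonnegative integers with 18j + 17k = 816.
gcd(18, 17) = 1, and 18·(1) + 17·(-1) = 1.
So (j₀, k₀) = (816, -816); general j = 816 + 17t, k = -816 - 18t.
j ≥ 0 ⇒ t ≥ -48; k ≥ 0 ⇒ t ≤ -46. That's 3 values of t.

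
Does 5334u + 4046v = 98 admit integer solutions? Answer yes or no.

yes

gcd(5334, 4046) = 14.
14 divides 98, so integer solutions exist.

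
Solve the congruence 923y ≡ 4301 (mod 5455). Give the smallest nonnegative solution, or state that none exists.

3137

gcd(5455, 923):
  5455 = 5*923 + 840
  923 = 1*840 + 83
  840 = 10*83 + 10
  83 = 8*10 + 3
  10 = 3*3 + 1
  3 = 3*1
so gcd(5455, 923) = 1.
1 divides 4301, so solutions exist.
Back-substitute for Bézout coefficients:
  1 = 10 - 3*3
  ... = 923*(-1643) + 5455*(278)
So 923*(-1643) ≡ 1 (mod 5455); multiply by 4301: y ≡ -7066543 (mod 5455).
Smallest nonnegative: y = -7066543 mod 5455 = 3137.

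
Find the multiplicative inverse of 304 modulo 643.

349

gcd(643, 304) = 1  (643 = 2×304 + 35, 304 = 8×35 + 24, 35 = 1×24 + 11, 24 = 2×11 + 2, 11 = 5×2 + 1, 2 = 2×1).
Back-substituting, 304×(-294) + 643×(139) = 1.
So 304×-294 ≡ 1 (mod 643), and -294 mod 643 = 349.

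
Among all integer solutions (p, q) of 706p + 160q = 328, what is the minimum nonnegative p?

gcd(706, 160) = 2.
2 divides 328, so solutions exist.
By Bézout, 706*(17) + 160*(-75) = 2.
Scale by 328/2 = 164: (p₀, q₀) = (2788, -12300).
General solution: p = 2788 + 80t, q = -12300 - 353t for integer t.
p ≥ 0: smallest is 2788 mod 80 = 68 (at t = -34), with q = -298.

68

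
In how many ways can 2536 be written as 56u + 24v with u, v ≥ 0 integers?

gcd(56, 24) = 8  (56 = 2*24 + 8, 24 = 3*8).
Back-substituting, 56*(1) + 24*(-2) = 8.
Scale by 317: one solution is (317, -634). Reduce u mod 3: (2, 101).
General: u = 2 + 3t, v = 101 - 7t.
u ≥ 0 ⇒ t ≥ 0; v ≥ 0 ⇒ t ≤ 14. So t ∈ [0, 14]: 15 solutions.

15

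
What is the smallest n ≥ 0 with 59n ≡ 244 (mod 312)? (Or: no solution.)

20

gcd(312, 59) = 1  (312 = 5·59 + 17, 59 = 3·17 + 8, 17 = 2·8 + 1, 8 = 8·1).
1 divides 244, so solutions exist.
Back-substituting, 59·(-37) + 312·(7) = 1.
So 59·(-37) ≡ 1 (mod 312); multiply by 244: n ≡ -9028 (mod 312).
Smallest nonnegative: n = -9028 mod 312 = 20.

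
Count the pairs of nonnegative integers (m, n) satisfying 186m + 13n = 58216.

gcd(186, 13) = 1.
By Bézout, 186*(-3) + 13*(43) = 1.
One solution: (7, 4378).
General: m = 7 + 13t, n = 4378 - 186t.
m ≥ 0 ⇒ t ≥ 0; n ≥ 0 ⇒ t ≤ 23. So t ∈ [0, 23]: 24 solutions.

24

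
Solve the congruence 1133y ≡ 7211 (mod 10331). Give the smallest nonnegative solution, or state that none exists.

9307

gcd(10331, 1133) = 1.
1 divides 7211, so solutions exist.
By Bézout, 1133×(848) + 10331×(-93) = 1.
So 1133×(848) ≡ 1 (mod 10331); multiply by 7211: y ≡ 6114928 (mod 10331).
Smallest nonnegative: y = 6114928 mod 10331 = 9307.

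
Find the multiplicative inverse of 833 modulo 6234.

gcd(6234, 833) = 1.
By Bézout, 833*(-3001) + 6234*(401) = 1.
So 833*-3001 ≡ 1 (mod 6234), and -3001 mod 6234 = 3233.

3233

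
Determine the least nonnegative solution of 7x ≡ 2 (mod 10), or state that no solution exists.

6

gcd(10, 7) = 1.
1 divides 2, so solutions exist.
By Bézout, 7·(3) + 10·(-2) = 1.
So 7·(3) ≡ 1 (mod 10); multiply by 2: x ≡ 6 (mod 10).
Smallest nonnegative: x = 6 mod 10 = 6.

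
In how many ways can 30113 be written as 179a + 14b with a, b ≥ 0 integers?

gcd(179, 14) = 1.
By Bézout, 179*(-5) + 14*(64) = 1.
One solution: (5, 2087).
General: a = 5 + 14t, b = 2087 - 179t.
a ≥ 0 ⇒ t ≥ 0; b ≥ 0 ⇒ t ≤ 11. So t ∈ [0, 11]: 12 solutions.

12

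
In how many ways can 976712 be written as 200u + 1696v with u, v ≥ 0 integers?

gcd(1696, 200) = 8.
By Bézout, 200·(17) + 1696·(-2) = 8.
One solution: (33, 572).
General: u = 33 + 212t, v = 572 - 25t.
u ≥ 0 ⇒ t ≥ 0; v ≥ 0 ⇒ t ≤ 22. So t ∈ [0, 22]: 23 solutions.

23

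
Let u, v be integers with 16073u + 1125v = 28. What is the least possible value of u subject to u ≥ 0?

gcd(16073, 1125) = 1.
1 divides 28, so solutions exist.
By Bézout, 16073×(512) + 1125×(-7315) = 1.
Scale by 28/1 = 28: (u₀, v₀) = (14336, -204820).
General solution: u = 14336 + 1125t, v = -204820 - 16073t for integer t.
u ≥ 0: smallest is 14336 mod 1125 = 836 (at t = -12), with v = -11944.

836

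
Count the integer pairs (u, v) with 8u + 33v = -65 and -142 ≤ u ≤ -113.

1

gcd(33, 8):
  33 = 4×8 + 1
  8 = 8×1
so gcd(33, 8) = 1.
Back-substitute for Bézout coefficients:
  1 = 33 - 4×8
  ... = 8×(-4) + 33×(1)
Scale by -65: particular solution (260, -65); reduce u mod 33: (29, -9).
General solution: u = 29 + 33t, v = -9 - 8t for integer t.
-142 ≤ 29 + 33t ≤ -113 gives t ∈ [-5, -5], which is 1 value.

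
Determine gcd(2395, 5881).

1

gcd(5881, 2395):
  5881 = 2*2395 + 1091
  2395 = 2*1091 + 213
  1091 = 5*213 + 26
  213 = 8*26 + 5
  26 = 5*5 + 1
  5 = 5*1
so gcd(5881, 2395) = 1.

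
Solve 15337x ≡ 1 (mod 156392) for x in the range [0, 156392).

145369

gcd(156392, 15337) = 1  (156392 = 10×15337 + 3022, 15337 = 5×3022 + 227, 3022 = 13×227 + 71, 227 = 3×71 + 14, 71 = 5×14 + 1, 14 = 14×1).
Back-substituting, 15337×(-11023) + 156392×(1081) = 1.
So 15337×-11023 ≡ 1 (mod 156392), and -11023 mod 156392 = 145369.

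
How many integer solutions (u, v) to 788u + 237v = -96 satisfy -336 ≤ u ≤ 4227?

19

gcd(788, 237) = 1.
By Bézout, 788*(-40) + 237*(133) = 1.
Particular solution: (48, -160).
General solution: u = 48 + 237t, v = -160 - 788t for integer t.
-336 ≤ 48 + 237t ≤ 4227 gives t ∈ [-1, 17], which is 19 values.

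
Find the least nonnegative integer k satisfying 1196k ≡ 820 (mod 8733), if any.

gcd(8733, 1196):
  8733 = 7×1196 + 361
  1196 = 3×361 + 113
  361 = 3×113 + 22
  113 = 5×22 + 3
  22 = 7×3 + 1
  3 = 3×1
so gcd(8733, 1196) = 1.
1 divides 820, so solutions exist.
Back-substitute for Bézout coefficients:
  1 = 22 - 7×3
  ... = 1196×(-2782) + 8733×(381)
So 1196×(-2782) ≡ 1 (mod 8733); multiply by 820: k ≡ -2281240 (mod 8733).
Smallest nonnegative: k = -2281240 mod 8733 = 6806.

6806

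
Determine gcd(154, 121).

gcd(154, 121):
  154 = 1×121 + 33
  121 = 3×33 + 22
  33 = 1×22 + 11
  22 = 2×11
so gcd(154, 121) = 11.

11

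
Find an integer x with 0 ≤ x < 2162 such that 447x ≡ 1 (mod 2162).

237

gcd(2162, 447) = 1.
By Bézout, 447*(237) + 2162*(-49) = 1.
So 447*237 ≡ 1 (mod 2162), and 237 mod 2162 = 237.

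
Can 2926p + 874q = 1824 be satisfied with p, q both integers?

yes

gcd(2926, 874) = 38  (2926 = 3·874 + 304, 874 = 2·304 + 266, 304 = 1·266 + 38, 266 = 7·38).
38 divides 1824, so integer solutions exist.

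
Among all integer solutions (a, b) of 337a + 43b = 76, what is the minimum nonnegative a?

gcd(337, 43) = 1.
1 divides 76, so solutions exist.
By Bézout, 337·(6) + 43·(-47) = 1.
Scale by 76/1 = 76: (a₀, b₀) = (456, -3572).
General solution: a = 456 + 43t, b = -3572 - 337t for integer t.
a ≥ 0: smallest is 456 mod 43 = 26 (at t = -10), with b = -202.

26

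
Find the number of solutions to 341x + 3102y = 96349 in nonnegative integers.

gcd(3102, 341) = 11.
By Bézout, 341×(91) + 3102×(-10) = 11.
One solution: (137, 16).
General: x = 137 + 282t, y = 16 - 31t.
x ≥ 0 ⇒ t ≥ 0; y ≥ 0 ⇒ t ≤ 0. So t ∈ [0, 0]: 1 solution.

1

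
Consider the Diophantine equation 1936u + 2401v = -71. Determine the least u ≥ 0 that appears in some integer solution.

2112

gcd(2401, 1936):
  2401 = 1×1936 + 465
  1936 = 4×465 + 76
  465 = 6×76 + 9
  76 = 8×9 + 4
  9 = 2×4 + 1
  4 = 4×1
so gcd(2401, 1936) = 1.
1 divides -71, so solutions exist.
Back-substitute for Bézout coefficients:
  1 = 9 - 2×4
  ... = 1936×(-537) + 2401×(433)
Scale by -71/1 = -71: (u₀, v₀) = (38127, -30743).
General solution: u = 38127 + 2401t, v = -30743 - 1936t for integer t.
u ≥ 0: smallest is 38127 mod 2401 = 2112 (at t = -15), with v = -1703.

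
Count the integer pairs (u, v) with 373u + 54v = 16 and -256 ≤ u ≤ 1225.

27

gcd(373, 54) = 1  (373 = 6×54 + 49, 54 = 1×49 + 5, 49 = 9×5 + 4, 5 = 1×4 + 1, 4 = 4×1).
Back-substituting, 373×(-11) + 54×(76) = 1.
Scale by 16: particular solution (-176, 1216); reduce u mod 54: (40, -276).
General solution: u = 40 + 54t, v = -276 - 373t for integer t.
-256 ≤ 40 + 54t ≤ 1225 gives t ∈ [-5, 21], which is 27 values.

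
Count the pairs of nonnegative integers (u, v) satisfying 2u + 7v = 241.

17

gcd(7, 2):
  7 = 3×2 + 1
  2 = 2×1
so gcd(7, 2) = 1.
Back-substitute for Bézout coefficients:
  1 = 7 - 3×2
  ... = 2×(-3) + 7×(1)
Scale by 241: one solution is (-723, 241). Reduce u mod 7: (5, 33).
General: u = 5 + 7t, v = 33 - 2t.
u ≥ 0 ⇒ t ≥ 0; v ≥ 0 ⇒ t ≤ 16. So t ∈ [0, 16]: 17 solutions.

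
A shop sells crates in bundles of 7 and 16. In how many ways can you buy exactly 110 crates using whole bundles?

1

Need nonnegative integers with 7j + 16k = 110.
gcd(7, 16) = 1, and 7·(7) + 16·(-3) = 1.
So (j₀, k₀) = (770, -330); general j = 770 + 16t, k = -330 - 7t.
j ≥ 0 ⇒ t ≥ -48; k ≥ 0 ⇒ t ≤ -48. That's 1 value of t.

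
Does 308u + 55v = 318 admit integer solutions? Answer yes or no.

gcd(308, 55):
  308 = 5×55 + 33
  55 = 1×33 + 22
  33 = 1×22 + 11
  22 = 2×11
so gcd(308, 55) = 11.
11 does not divide 318 (remainder 10), so no integer solutions.

no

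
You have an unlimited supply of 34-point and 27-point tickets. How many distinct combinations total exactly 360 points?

Need nonnegative integers with 34j + 27k = 360.
gcd(34, 27) = 1, and 34·(4) + 27·(-5) = 1.
So (j₀, k₀) = (1440, -1800); general j = 1440 + 27t, k = -1800 - 34t.
j ≥ 0 ⇒ t ≥ -53; k ≥ 0 ⇒ t ≤ -53. That's 1 value of t.

1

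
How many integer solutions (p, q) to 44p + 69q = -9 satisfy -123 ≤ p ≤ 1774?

gcd(69, 44) = 1  (69 = 1*44 + 25, 44 = 1*25 + 19, 25 = 1*19 + 6, 19 = 3*6 + 1, 6 = 6*1).
Back-substituting, 44*(11) + 69*(-7) = 1.
Scale by -9: particular solution (-99, 63); reduce p mod 69: (39, -25).
General solution: p = 39 + 69t, q = -25 - 44t for integer t.
-123 ≤ 39 + 69t ≤ 1774 gives t ∈ [-2, 25], which is 28 values.

28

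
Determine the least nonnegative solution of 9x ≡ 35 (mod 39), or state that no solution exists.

no solution

gcd(39, 9):
  39 = 4·9 + 3
  9 = 3·3
so gcd(39, 9) = 3.
3 does not divide 35, so the congruence has no solution.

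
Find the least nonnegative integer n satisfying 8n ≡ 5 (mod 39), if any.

25

gcd(39, 8) = 1  (39 = 4·8 + 7, 8 = 1·7 + 1, 7 = 7·1).
1 divides 5, so solutions exist.
Back-substituting, 8·(5) + 39·(-1) = 1.
So 8·(5) ≡ 1 (mod 39); multiply by 5: n ≡ 25 (mod 39).
Smallest nonnegative: n = 25 mod 39 = 25.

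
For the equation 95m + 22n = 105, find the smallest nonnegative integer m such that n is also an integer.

gcd(95, 22):
  95 = 4·22 + 7
  22 = 3·7 + 1
  7 = 7·1
so gcd(95, 22) = 1.
1 divides 105, so solutions exist.
Back-substitute for Bézout coefficients:
  1 = 22 - 3·7
  ... = 95·(-3) + 22·(13)
Scale by 105/1 = 105: (m₀, n₀) = (-315, 1365).
General solution: m = -315 + 22t, n = 1365 - 95t for integer t.
m ≥ 0: smallest is -315 mod 22 = 15 (at t = 15), with n = -60.

15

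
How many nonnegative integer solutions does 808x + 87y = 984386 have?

14

gcd(808, 87):
  808 = 9×87 + 25
  87 = 3×25 + 12
  25 = 2×12 + 1
  12 = 12×1
so gcd(808, 87) = 1.
Back-substitute for Bézout coefficients:
  1 = 25 - 2×12
  ... = 808×(7) + 87×(-65)
Scale by 984386: one solution is (6890702, -63985090). Reduce x mod 87: (41, 10934).
General: x = 41 + 87t, y = 10934 - 808t.
x ≥ 0 ⇒ t ≥ 0; y ≥ 0 ⇒ t ≤ 13. So t ∈ [0, 13]: 14 solutions.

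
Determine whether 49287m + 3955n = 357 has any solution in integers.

gcd(49287, 3955) = 7  (49287 = 12·3955 + 1827, 3955 = 2·1827 + 301, 1827 = 6·301 + 21, 301 = 14·21 + 7, 21 = 3·7).
7 divides 357, so integer solutions exist.

yes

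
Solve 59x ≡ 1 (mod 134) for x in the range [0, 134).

25

gcd(134, 59) = 1.
By Bézout, 59*(25) + 134*(-11) = 1.
So 59*25 ≡ 1 (mod 134), and 25 mod 134 = 25.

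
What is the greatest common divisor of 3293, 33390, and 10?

1

gcd(33390, 3293) = 1.
gcd(1, 10) = 1.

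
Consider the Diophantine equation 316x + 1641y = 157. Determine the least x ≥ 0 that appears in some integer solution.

1117

gcd(1641, 316):
  1641 = 5·316 + 61
  316 = 5·61 + 11
  61 = 5·11 + 6
  11 = 1·6 + 5
  6 = 1·5 + 1
  5 = 5·1
so gcd(1641, 316) = 1.
1 divides 157, so solutions exist.
Back-substitute for Bézout coefficients:
  1 = 6 - 1·5
  ... = 316·(-296) + 1641·(57)
Scale by 157/1 = 157: (x₀, y₀) = (-46472, 8949).
General solution: x = -46472 + 1641t, y = 8949 - 316t for integer t.
x ≥ 0: smallest is -46472 mod 1641 = 1117 (at t = 29), with y = -215.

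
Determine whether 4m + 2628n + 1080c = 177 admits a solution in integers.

no

gcd(2628, 4) = 4.
gcd(4, 1080) = 4.
4 does not divide 177 (remainder 1), so no integer solutions.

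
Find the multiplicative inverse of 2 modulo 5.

gcd(5, 2):
  5 = 2·2 + 1
  2 = 2·1
so gcd(5, 2) = 1.
Back-substitute for Bézout coefficients:
  1 = 5 - 2·2
  ... = 2·(-2) + 5·(1)
So 2·-2 ≡ 1 (mod 5), and -2 mod 5 = 3.

3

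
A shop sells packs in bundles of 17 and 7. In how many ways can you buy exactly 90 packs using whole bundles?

1

Need nonnegative integers with 17j + 7k = 90.
gcd(17, 7) = 1, and 17·(-2) + 7·(5) = 1.
So (j₀, k₀) = (-180, 450); general j = -180 + 7t, k = 450 - 17t.
j ≥ 0 ⇒ t ≥ 26; k ≥ 0 ⇒ t ≤ 26. That's 1 value of t.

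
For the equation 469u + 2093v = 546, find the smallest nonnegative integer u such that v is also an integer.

260

gcd(2093, 469):
  2093 = 4·469 + 217
  469 = 2·217 + 35
  217 = 6·35 + 7
  35 = 5·7
so gcd(2093, 469) = 7.
7 divides 546, so solutions exist.
Back-substitute for Bézout coefficients:
  7 = 217 - 6·35
  ... = 469·(-58) + 2093·(13)
Scale by 546/7 = 78: (u₀, v₀) = (-4524, 1014).
General solution: u = -4524 + 299t, v = 1014 - 67t for integer t.
u ≥ 0: smallest is -4524 mod 299 = 260 (at t = 16), with v = -58.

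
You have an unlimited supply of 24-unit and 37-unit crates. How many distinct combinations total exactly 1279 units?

Need nonnegative integers with 24j + 37k = 1279.
gcd(24, 37) = 1, and 24·(17) + 37·(-11) = 1.
So (j₀, k₀) = (21743, -14069); general j = 21743 + 37t, k = -14069 - 24t.
j ≥ 0 ⇒ t ≥ -587; k ≥ 0 ⇒ t ≤ -587. That's 1 value of t.

1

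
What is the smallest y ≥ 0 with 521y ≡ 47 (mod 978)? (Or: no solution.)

gcd(978, 521) = 1  (978 = 1·521 + 457, 521 = 1·457 + 64, 457 = 7·64 + 9, 64 = 7·9 + 1, 9 = 9·1).
1 divides 47, so solutions exist.
Back-substituting, 521·(107) + 978·(-57) = 1.
So 521·(107) ≡ 1 (mod 978); multiply by 47: y ≡ 5029 (mod 978).
Smallest nonnegative: y = 5029 mod 978 = 139.

139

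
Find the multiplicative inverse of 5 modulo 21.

gcd(21, 5) = 1.
By Bézout, 5×(-4) + 21×(1) = 1.
So 5×-4 ≡ 1 (mod 21), and -4 mod 21 = 17.

17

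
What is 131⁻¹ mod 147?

gcd(147, 131) = 1  (147 = 1*131 + 16, 131 = 8*16 + 3, 16 = 5*3 + 1, 3 = 3*1).
Back-substituting, 131*(-46) + 147*(41) = 1.
So 131*-46 ≡ 1 (mod 147), and -46 mod 147 = 101.

101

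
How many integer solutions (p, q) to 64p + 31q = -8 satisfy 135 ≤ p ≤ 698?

gcd(64, 31) = 1.
By Bézout, 64*(-15) + 31*(31) = 1.
Particular solution: (27, -56).
General solution: p = 27 + 31t, q = -56 - 64t for integer t.
135 ≤ 27 + 31t ≤ 698 gives t ∈ [4, 21], which is 18 values.

18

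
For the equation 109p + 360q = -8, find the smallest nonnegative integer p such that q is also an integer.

208

gcd(360, 109) = 1.
1 divides -8, so solutions exist.
By Bézout, 109*(109) + 360*(-33) = 1.
Scale by -8/1 = -8: (p₀, q₀) = (-872, 264).
General solution: p = -872 + 360t, q = 264 - 109t for integer t.
p ≥ 0: smallest is -872 mod 360 = 208 (at t = 3), with q = -63.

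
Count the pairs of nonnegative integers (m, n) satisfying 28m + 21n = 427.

5

gcd(28, 21) = 7  (28 = 1*21 + 7, 21 = 3*7).
Back-substituting, 28*(1) + 21*(-1) = 7.
Scale by 61: one solution is (61, -61). Reduce m mod 3: (1, 19).
General: m = 1 + 3t, n = 19 - 4t.
m ≥ 0 ⇒ t ≥ 0; n ≥ 0 ⇒ t ≤ 4. So t ∈ [0, 4]: 5 solutions.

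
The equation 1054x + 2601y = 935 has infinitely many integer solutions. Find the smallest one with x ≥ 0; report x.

gcd(2601, 1054):
  2601 = 2·1054 + 493
  1054 = 2·493 + 68
  493 = 7·68 + 17
  68 = 4·17
so gcd(2601, 1054) = 17.
17 divides 935, so solutions exist.
Back-substitute for Bézout coefficients:
  17 = 493 - 7·68
  ... = 1054·(-37) + 2601·(15)
Scale by 935/17 = 55: (x₀, y₀) = (-2035, 825).
General solution: x = -2035 + 153t, y = 825 - 62t for integer t.
x ≥ 0: smallest is -2035 mod 153 = 107 (at t = 14), with y = -43.

107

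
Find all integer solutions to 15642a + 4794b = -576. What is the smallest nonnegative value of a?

205

gcd(15642, 4794) = 6.
6 divides -576, so solutions exist.
By Bézout, 15642*(156) + 4794*(-509) = 6.
Scale by -576/6 = -96: (a₀, b₀) = (-14976, 48864).
General solution: a = -14976 + 799t, b = 48864 - 2607t for integer t.
a ≥ 0: smallest is -14976 mod 799 = 205 (at t = 19), with b = -669.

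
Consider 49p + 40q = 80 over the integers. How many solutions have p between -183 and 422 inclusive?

gcd(49, 40) = 1  (49 = 1×40 + 9, 40 = 4×9 + 4, 9 = 2×4 + 1, 4 = 4×1).
Back-substituting, 49×(9) + 40×(-11) = 1.
Scale by 80: particular solution (720, -880); reduce p mod 40: (0, 2).
General solution: p = 0 + 40t, q = 2 - 49t for integer t.
-183 ≤ 0 + 40t ≤ 422 gives t ∈ [-4, 10], which is 15 values.

15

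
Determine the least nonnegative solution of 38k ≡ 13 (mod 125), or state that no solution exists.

gcd(125, 38):
  125 = 3·38 + 11
  38 = 3·11 + 5
  11 = 2·5 + 1
  5 = 5·1
so gcd(125, 38) = 1.
1 divides 13, so solutions exist.
Back-substitute for Bézout coefficients:
  1 = 11 - 2·5
  ... = 38·(-23) + 125·(7)
So 38·(-23) ≡ 1 (mod 125); multiply by 13: k ≡ -299 (mod 125).
Smallest nonnegative: k = -299 mod 125 = 76.

76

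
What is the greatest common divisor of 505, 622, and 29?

gcd(622, 505) = 1  (622 = 1·505 + 117, 505 = 4·117 + 37, 117 = 3·37 + 6, 37 = 6·6 + 1, 6 = 6·1).
gcd(1, 29) = 1.

1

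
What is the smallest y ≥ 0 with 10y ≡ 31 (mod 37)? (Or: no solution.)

29

gcd(37, 10) = 1.
1 divides 31, so solutions exist.
By Bézout, 10×(-11) + 37×(3) = 1.
So 10×(-11) ≡ 1 (mod 37); multiply by 31: y ≡ -341 (mod 37).
Smallest nonnegative: y = -341 mod 37 = 29.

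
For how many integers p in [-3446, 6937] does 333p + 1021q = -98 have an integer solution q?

10

gcd(1021, 333) = 1  (1021 = 3*333 + 22, 333 = 15*22 + 3, 22 = 7*3 + 1, 3 = 3*1).
Back-substituting, 333*(-325) + 1021*(106) = 1.
Scale by -98: particular solution (31850, -10388); reduce p mod 1021: (199, -65).
General solution: p = 199 + 1021t, q = -65 - 333t for integer t.
-3446 ≤ 199 + 1021t ≤ 6937 gives t ∈ [-3, 6], which is 10 values.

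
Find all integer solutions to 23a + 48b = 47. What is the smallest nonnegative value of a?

25

gcd(48, 23) = 1  (48 = 2×23 + 2, 23 = 11×2 + 1, 2 = 2×1).
1 divides 47, so solutions exist.
Back-substituting, 23×(23) + 48×(-11) = 1.
Scale by 47/1 = 47: (a₀, b₀) = (1081, -517).
General solution: a = 1081 + 48t, b = -517 - 23t for integer t.
a ≥ 0: smallest is 1081 mod 48 = 25 (at t = -22), with b = -11.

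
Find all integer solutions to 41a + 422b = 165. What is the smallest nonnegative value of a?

179

gcd(422, 41) = 1.
1 divides 165, so solutions exist.
By Bézout, 41×(175) + 422×(-17) = 1.
Scale by 165/1 = 165: (a₀, b₀) = (28875, -2805).
General solution: a = 28875 + 422t, b = -2805 - 41t for integer t.
a ≥ 0: smallest is 28875 mod 422 = 179 (at t = -68), with b = -17.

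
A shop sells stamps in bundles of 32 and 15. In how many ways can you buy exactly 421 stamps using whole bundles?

1

Need nonnegative integers with 32j + 15k = 421.
gcd(32, 15) = 1, and 32·(-7) + 15·(15) = 1.
So (j₀, k₀) = (-2947, 6315); general j = -2947 + 15t, k = 6315 - 32t.
j ≥ 0 ⇒ t ≥ 197; k ≥ 0 ⇒ t ≤ 197. That's 1 value of t.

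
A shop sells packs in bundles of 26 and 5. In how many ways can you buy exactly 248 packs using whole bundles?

Need nonnegative integers with 26j + 5k = 248.
gcd(26, 5) = 1, and 26·(1) + 5·(-5) = 1.
So (j₀, k₀) = (248, -1240); general j = 248 + 5t, k = -1240 - 26t.
j ≥ 0 ⇒ t ≥ -49; k ≥ 0 ⇒ t ≤ -48. That's 2 values of t.

2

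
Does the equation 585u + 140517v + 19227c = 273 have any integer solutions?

yes

gcd(140517, 585) = 117  (140517 = 240·585 + 117, 585 = 5·117).
gcd(117, 19227) = 39.
39 divides 273, so integer solutions exist.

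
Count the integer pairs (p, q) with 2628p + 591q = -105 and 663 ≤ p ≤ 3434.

gcd(2628, 591):
  2628 = 4×591 + 264
  591 = 2×264 + 63
  264 = 4×63 + 12
  63 = 5×12 + 3
  12 = 4×3
so gcd(2628, 591) = 3.
Back-substitute for Bézout coefficients:
  3 = 63 - 5×12
  ... = 2628×(-47) + 591×(209)
Scale by -35: particular solution (1645, -7315); reduce p mod 197: (69, -307).
General solution: p = 69 + 197t, q = -307 - 876t for integer t.
663 ≤ 69 + 197t ≤ 3434 gives t ∈ [4, 17], which is 14 values.

14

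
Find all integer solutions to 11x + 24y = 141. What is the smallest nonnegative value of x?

gcd(24, 11) = 1  (24 = 2×11 + 2, 11 = 5×2 + 1, 2 = 2×1).
1 divides 141, so solutions exist.
Back-substituting, 11×(11) + 24×(-5) = 1.
Scale by 141/1 = 141: (x₀, y₀) = (1551, -705).
General solution: x = 1551 + 24t, y = -705 - 11t for integer t.
x ≥ 0: smallest is 1551 mod 24 = 15 (at t = -64), with y = -1.

15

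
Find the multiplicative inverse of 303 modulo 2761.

893

gcd(2761, 303) = 1.
By Bézout, 303*(893) + 2761*(-98) = 1.
So 303*893 ≡ 1 (mod 2761), and 893 mod 2761 = 893.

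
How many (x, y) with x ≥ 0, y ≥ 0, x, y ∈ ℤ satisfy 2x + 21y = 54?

2

gcd(21, 2):
  21 = 10·2 + 1
  2 = 2·1
so gcd(21, 2) = 1.
Back-substitute for Bézout coefficients:
  1 = 21 - 10·2
  ... = 2·(-10) + 21·(1)
Scale by 54: one solution is (-540, 54). Reduce x mod 21: (6, 2).
General: x = 6 + 21t, y = 2 - 2t.
x ≥ 0 ⇒ t ≥ 0; y ≥ 0 ⇒ t ≤ 1. So t ∈ [0, 1]: 2 solutions.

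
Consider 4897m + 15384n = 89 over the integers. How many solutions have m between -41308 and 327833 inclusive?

24

gcd(15384, 4897):
  15384 = 3*4897 + 693
  4897 = 7*693 + 46
  693 = 15*46 + 3
  46 = 15*3 + 1
  3 = 3*1
so gcd(15384, 4897) = 1.
Back-substitute for Bézout coefficients:
  1 = 46 - 15*3
  ... = 4897*(5017) + 15384*(-1597)
Scale by 89: particular solution (446513, -142133); reduce m mod 15384: (377, -120).
General solution: m = 377 + 15384t, n = -120 - 4897t for integer t.
-41308 ≤ 377 + 15384t ≤ 327833 gives t ∈ [-2, 21], which is 24 values.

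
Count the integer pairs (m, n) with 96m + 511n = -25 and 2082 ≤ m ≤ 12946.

gcd(511, 96):
  511 = 5×96 + 31
  96 = 3×31 + 3
  31 = 10×3 + 1
  3 = 3×1
so gcd(511, 96) = 1.
Back-substitute for Bézout coefficients:
  1 = 31 - 10×3
  ... = 96×(-165) + 511×(31)
Scale by -25: particular solution (4125, -775); reduce m mod 511: (37, -7).
General solution: m = 37 + 511t, n = -7 - 96t for integer t.
2082 ≤ 37 + 511t ≤ 12946 gives t ∈ [5, 25], which is 21 values.

21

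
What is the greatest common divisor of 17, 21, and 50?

gcd(21, 17) = 1  (21 = 1×17 + 4, 17 = 4×4 + 1, 4 = 4×1).
gcd(1, 50) = 1.

1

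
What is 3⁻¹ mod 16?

11

gcd(16, 3) = 1  (16 = 5×3 + 1, 3 = 3×1).
Back-substituting, 3×(-5) + 16×(1) = 1.
So 3×-5 ≡ 1 (mod 16), and -5 mod 16 = 11.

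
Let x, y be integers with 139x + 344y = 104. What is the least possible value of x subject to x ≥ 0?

gcd(344, 139):
  344 = 2*139 + 66
  139 = 2*66 + 7
  66 = 9*7 + 3
  7 = 2*3 + 1
  3 = 3*1
so gcd(344, 139) = 1.
1 divides 104, so solutions exist.
Back-substitute for Bézout coefficients:
  1 = 7 - 2*3
  ... = 139*(99) + 344*(-40)
Scale by 104/1 = 104: (x₀, y₀) = (10296, -4160).
General solution: x = 10296 + 344t, y = -4160 - 139t for integer t.
x ≥ 0: smallest is 10296 mod 344 = 320 (at t = -29), with y = -129.

320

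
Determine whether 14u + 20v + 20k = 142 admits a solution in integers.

gcd(20, 14) = 2.
gcd(2, 20) = 2.
2 divides 142, so integer solutions exist.

yes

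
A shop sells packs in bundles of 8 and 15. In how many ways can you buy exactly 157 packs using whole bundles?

1

Need nonnegative integers with 8j + 15k = 157.
gcd(8, 15) = 1, and 8·(2) + 15·(-1) = 1.
So (j₀, k₀) = (314, -157); general j = 314 + 15t, k = -157 - 8t.
j ≥ 0 ⇒ t ≥ -20; k ≥ 0 ⇒ t ≤ -20. That's 1 value of t.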